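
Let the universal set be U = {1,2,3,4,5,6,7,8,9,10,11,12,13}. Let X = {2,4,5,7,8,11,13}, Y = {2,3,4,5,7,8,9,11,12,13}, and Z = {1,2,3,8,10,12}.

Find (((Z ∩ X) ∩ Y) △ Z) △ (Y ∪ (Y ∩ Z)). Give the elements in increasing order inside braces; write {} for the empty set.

Z ∩ X = {2,8}
(Z ∩ X) ∩ Y = {2,8}
((Z ∩ X) ∩ Y) △ Z = {1,3,10,12}
Y ∩ Z = {2,3,8,12}
Y ∪ (Y ∩ Z) = {2,3,4,5,7,8,9,11,12,13}
(((Z ∩ X) ∩ Y) △ Z) △ (Y ∪ (Y ∩ Z)) = {1,2,4,5,7,8,9,10,11,13}

{1,2,4,5,7,8,9,10,11,13}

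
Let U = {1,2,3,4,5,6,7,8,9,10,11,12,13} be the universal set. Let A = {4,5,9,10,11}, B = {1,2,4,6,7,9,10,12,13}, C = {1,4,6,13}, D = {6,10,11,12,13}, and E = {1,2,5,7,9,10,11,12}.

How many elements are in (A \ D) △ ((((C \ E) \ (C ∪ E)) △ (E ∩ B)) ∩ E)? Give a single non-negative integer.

7

A \ D = {4,5,9}
C \ E = {4,6,13}
C ∪ E = {1,2,4,5,6,7,9,10,11,12,13}
(C \ E) \ (C ∪ E) = {}
E ∩ B = {1,2,7,9,10,12}
((C \ E) \ (C ∪ E)) △ (E ∩ B) = {1,2,7,9,10,12}
(((C \ E) \ (C ∪ E)) △ (E ∩ B)) ∩ E = {1,2,7,9,10,12}
(A \ D) △ ((((C \ E) \ (C ∪ E)) △ (E ∩ B)) ∩ E) = {1,2,4,5,7,10,12}
|(A \ D) △ ((((C \ E) \ (C ∪ E)) △ (E ∩ B)) ∩ E)| = 7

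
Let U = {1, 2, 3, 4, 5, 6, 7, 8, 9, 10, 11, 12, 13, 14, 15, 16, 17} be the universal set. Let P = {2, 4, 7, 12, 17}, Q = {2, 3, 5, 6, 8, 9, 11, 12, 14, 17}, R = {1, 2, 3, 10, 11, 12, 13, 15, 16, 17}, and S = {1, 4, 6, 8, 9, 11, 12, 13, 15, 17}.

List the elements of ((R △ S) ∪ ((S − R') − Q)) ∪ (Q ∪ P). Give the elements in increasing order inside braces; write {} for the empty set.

{1, 2, 3, 4, 5, 6, 7, 8, 9, 10, 11, 12, 13, 14, 15, 16, 17}

R △ S = {2, 3, 4, 6, 8, 9, 10, 16}
R' = {4, 5, 6, 7, 8, 9, 14}
S − R' = {1, 11, 12, 13, 15, 17}
(S − R') − Q = {1, 13, 15}
(R △ S) ∪ ((S − R') − Q) = {1, 2, 3, 4, 6, 8, 9, 10, 13, 15, 16}
Q ∪ P = {2, 3, 4, 5, 6, 7, 8, 9, 11, 12, 14, 17}
((R △ S) ∪ ((S − R') − Q)) ∪ (Q ∪ P) = {1, 2, 3, 4, 5, 6, 7, 8, 9, 10, 11, 12, 13, 14, 15, 16, 17}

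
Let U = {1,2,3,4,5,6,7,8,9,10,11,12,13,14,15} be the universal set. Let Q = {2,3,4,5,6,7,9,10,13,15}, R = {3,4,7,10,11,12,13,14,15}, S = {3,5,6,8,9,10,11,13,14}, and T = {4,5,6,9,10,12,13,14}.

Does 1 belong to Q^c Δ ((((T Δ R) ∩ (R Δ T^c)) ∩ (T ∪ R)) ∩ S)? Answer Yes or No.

Yes

1 ∉ Q, so 1 ∈ Q^c
1 ∉ T and 1 ∉ R, so 1 ∉ T Δ R
1 ∉ T, so 1 ∈ T^c
1 ∉ R and 1 ∈ T^c, so 1 ∈ R Δ T^c
1 ∉ (T Δ R) and 1 ∈ (R Δ T^c), so 1 ∉ (T Δ R) ∩ (R Δ T^c)
1 ∉ T and 1 ∉ R, so 1 ∉ T ∪ R
1 ∉ ((T Δ R) ∩ (R Δ T^c)) and 1 ∉ (T ∪ R), so 1 ∉ ((T Δ R) ∩ (R Δ T^c)) ∩ (T ∪ R)
1 ∉ (((T Δ R) ∩ (R Δ T^c)) ∩ (T ∪ R)) and 1 ∉ S, so 1 ∉ (((T Δ R) ∩ (R Δ T^c)) ∩ (T ∪ R)) ∩ S
1 ∈ Q^c and 1 ∉ ((((T Δ R) ∩ (R Δ T^c)) ∩ (T ∪ R)) ∩ S), so 1 ∈ Q^c Δ ((((T Δ R) ∩ (R Δ T^c)) ∩ (T ∪ R)) ∩ S)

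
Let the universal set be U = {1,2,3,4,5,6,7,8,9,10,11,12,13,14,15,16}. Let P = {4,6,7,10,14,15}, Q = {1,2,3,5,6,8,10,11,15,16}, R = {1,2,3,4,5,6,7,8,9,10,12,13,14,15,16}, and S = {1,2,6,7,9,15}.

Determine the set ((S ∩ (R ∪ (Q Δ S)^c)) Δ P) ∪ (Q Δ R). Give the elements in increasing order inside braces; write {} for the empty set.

Q Δ S = {3,5,7,8,9,10,11,16}
(Q Δ S)^c = {1,2,4,6,12,13,14,15}
R ∪ (Q Δ S)^c = {1,2,3,4,5,6,7,8,9,10,12,13,14,15,16}
S ∩ (R ∪ (Q Δ S)^c) = {1,2,6,7,9,15}
(S ∩ (R ∪ (Q Δ S)^c)) Δ P = {1,2,4,9,10,14}
Q Δ R = {4,7,9,11,12,13,14}
((S ∩ (R ∪ (Q Δ S)^c)) Δ P) ∪ (Q Δ R) = {1,2,4,7,9,10,11,12,13,14}

{1,2,4,7,9,10,11,12,13,14}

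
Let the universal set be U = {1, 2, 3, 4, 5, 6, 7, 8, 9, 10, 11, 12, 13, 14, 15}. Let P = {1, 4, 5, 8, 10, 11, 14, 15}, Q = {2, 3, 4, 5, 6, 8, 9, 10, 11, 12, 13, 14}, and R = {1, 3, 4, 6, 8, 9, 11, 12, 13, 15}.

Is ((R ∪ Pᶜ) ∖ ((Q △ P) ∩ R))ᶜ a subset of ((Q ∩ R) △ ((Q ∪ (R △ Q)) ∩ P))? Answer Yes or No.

Yes

Pᶜ = {2, 3, 6, 7, 9, 12, 13}
R ∪ Pᶜ = {1, 2, 3, 4, 6, 7, 8, 9, 11, 12, 13, 15}
Q △ P = {1, 2, 3, 6, 9, 12, 13, 15}
(Q △ P) ∩ R = {1, 3, 6, 9, 12, 13, 15}
(R ∪ Pᶜ) ∖ ((Q △ P) ∩ R) = {2, 4, 7, 8, 11}
((R ∪ Pᶜ) ∖ ((Q △ P) ∩ R))ᶜ = {1, 3, 5, 6, 9, 10, 12, 13, 14, 15}
Q ∩ R = {3, 4, 6, 8, 9, 11, 12, 13}
R △ Q = {1, 2, 5, 10, 14, 15}
Q ∪ (R △ Q) = {1, 2, 3, 4, 5, 6, 8, 9, 10, 11, 12, 13, 14, 15}
(Q ∪ (R △ Q)) ∩ P = {1, 4, 5, 8, 10, 11, 14, 15}
(Q ∩ R) △ ((Q ∪ (R △ Q)) ∩ P) = {1, 3, 5, 6, 9, 10, 12, 13, 14, 15}
Every element of {1, 3, 5, 6, 9, 10, 12, 13, 14, 15} is in {1, 3, 5, 6, 9, 10, 12, 13, 14, 15}, so ((R ∪ Pᶜ) ∖ ((Q △ P) ∩ R))ᶜ ⊆ (Q ∩ R) △ ((Q ∪ (R △ Q)) ∩ P).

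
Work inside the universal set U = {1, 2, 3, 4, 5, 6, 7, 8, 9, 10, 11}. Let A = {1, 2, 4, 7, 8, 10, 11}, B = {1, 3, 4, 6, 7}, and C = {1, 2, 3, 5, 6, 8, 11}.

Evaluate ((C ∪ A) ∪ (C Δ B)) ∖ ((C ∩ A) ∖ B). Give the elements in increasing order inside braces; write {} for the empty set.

C ∪ A = {1, 2, 3, 4, 5, 6, 7, 8, 10, 11}
C Δ B = {2, 4, 5, 7, 8, 11}
(C ∪ A) ∪ (C Δ B) = {1, 2, 3, 4, 5, 6, 7, 8, 10, 11}
C ∩ A = {1, 2, 8, 11}
(C ∩ A) ∖ B = {2, 8, 11}
((C ∪ A) ∪ (C Δ B)) ∖ ((C ∩ A) ∖ B) = {1, 3, 4, 5, 6, 7, 10}

{1, 3, 4, 5, 6, 7, 10}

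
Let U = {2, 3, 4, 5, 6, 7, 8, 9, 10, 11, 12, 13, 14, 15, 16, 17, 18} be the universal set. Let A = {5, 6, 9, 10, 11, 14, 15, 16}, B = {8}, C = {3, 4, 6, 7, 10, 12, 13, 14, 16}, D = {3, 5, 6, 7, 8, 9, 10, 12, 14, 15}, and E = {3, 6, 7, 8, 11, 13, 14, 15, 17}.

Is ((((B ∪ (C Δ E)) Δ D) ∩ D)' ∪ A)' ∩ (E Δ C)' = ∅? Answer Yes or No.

No

C Δ E = {4, 8, 10, 11, 12, 15, 16, 17}
B ∪ (C Δ E) = {4, 8, 10, 11, 12, 15, 16, 17}
(B ∪ (C Δ E)) Δ D = {3, 4, 5, 6, 7, 9, 11, 14, 16, 17}
((B ∪ (C Δ E)) Δ D) ∩ D = {3, 5, 6, 7, 9, 14}
(((B ∪ (C Δ E)) Δ D) ∩ D)' = {2, 4, 8, 10, 11, 12, 13, 15, 16, 17, 18}
(((B ∪ (C Δ E)) Δ D) ∩ D)' ∪ A = {2, 4, 5, 6, 8, 9, 10, 11, 12, 13, 14, 15, 16, 17, 18}
((((B ∪ (C Δ E)) Δ D) ∩ D)' ∪ A)' = {3, 7}
E Δ C = {4, 8, 10, 11, 12, 15, 16, 17}
(E Δ C)' = {2, 3, 5, 6, 7, 9, 13, 14, 18}
3 lies in both, so they are not disjoint.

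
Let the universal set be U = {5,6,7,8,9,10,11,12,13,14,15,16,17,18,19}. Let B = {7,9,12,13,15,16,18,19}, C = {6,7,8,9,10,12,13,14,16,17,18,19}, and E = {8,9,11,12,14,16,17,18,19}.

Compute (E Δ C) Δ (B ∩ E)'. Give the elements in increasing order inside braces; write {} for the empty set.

E Δ C = {6,7,10,11,13}
B ∩ E = {9,12,16,18,19}
(B ∩ E)' = {5,6,7,8,10,11,13,14,15,17}
(E Δ C) Δ (B ∩ E)' = {5,8,14,15,17}

{5,8,14,15,17}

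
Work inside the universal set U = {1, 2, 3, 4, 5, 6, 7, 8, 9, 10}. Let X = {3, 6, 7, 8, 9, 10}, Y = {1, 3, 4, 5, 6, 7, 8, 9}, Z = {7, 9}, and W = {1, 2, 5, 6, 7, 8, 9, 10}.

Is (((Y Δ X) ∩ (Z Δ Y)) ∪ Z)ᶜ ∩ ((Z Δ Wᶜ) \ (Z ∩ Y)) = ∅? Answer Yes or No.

No

Y Δ X = {1, 4, 5, 10}
Z Δ Y = {1, 3, 4, 5, 6, 8}
(Y Δ X) ∩ (Z Δ Y) = {1, 4, 5}
((Y Δ X) ∩ (Z Δ Y)) ∪ Z = {1, 4, 5, 7, 9}
(((Y Δ X) ∩ (Z Δ Y)) ∪ Z)ᶜ = {2, 3, 6, 8, 10}
Wᶜ = {3, 4}
Z Δ Wᶜ = {3, 4, 7, 9}
Z ∩ Y = {7, 9}
(Z Δ Wᶜ) \ (Z ∩ Y) = {3, 4}
3 lies in both, so they are not disjoint.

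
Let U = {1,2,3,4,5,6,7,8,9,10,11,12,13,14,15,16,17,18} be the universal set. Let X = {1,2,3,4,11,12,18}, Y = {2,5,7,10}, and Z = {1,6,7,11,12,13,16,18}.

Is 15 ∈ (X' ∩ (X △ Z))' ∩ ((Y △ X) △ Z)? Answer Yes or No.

No

15 ∉ X, so 15 ∈ X'
15 ∉ X and 15 ∉ Z, so 15 ∉ X △ Z
15 ∈ X' and 15 ∉ (X △ Z), so 15 ∉ X' ∩ (X △ Z)
15 ∈ (X' ∩ (X △ Z))' since 15 ∉ (X' ∩ (X △ Z))
15 ∉ Y and 15 ∉ X, so 15 ∉ Y △ X
15 ∉ (Y △ X) and 15 ∉ Z, so 15 ∉ (Y △ X) △ Z
15 ∈ (X' ∩ (X △ Z))' and 15 ∉ ((Y △ X) △ Z), so 15 ∉ (X' ∩ (X △ Z))' ∩ ((Y △ X) △ Z)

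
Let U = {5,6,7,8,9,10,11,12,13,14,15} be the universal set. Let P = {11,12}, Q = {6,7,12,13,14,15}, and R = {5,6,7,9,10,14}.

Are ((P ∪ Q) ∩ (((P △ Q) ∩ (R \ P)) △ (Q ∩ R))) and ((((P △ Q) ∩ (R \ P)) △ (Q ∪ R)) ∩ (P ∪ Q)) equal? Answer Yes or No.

No

P ∪ Q = {6,7,11,12,13,14,15}
P △ Q = {6,7,11,13,14,15}
R \ P = {5,6,7,9,10,14}
(P △ Q) ∩ (R \ P) = {6,7,14}
Q ∩ R = {6,7,14}
((P △ Q) ∩ (R \ P)) △ (Q ∩ R) = {}
(P ∪ Q) ∩ (((P △ Q) ∩ (R \ P)) △ (Q ∩ R)) = {}
Q ∪ R = {5,6,7,9,10,12,13,14,15}
((P △ Q) ∩ (R \ P)) △ (Q ∪ R) = {5,9,10,12,13,15}
(((P △ Q) ∩ (R \ P)) △ (Q ∪ R)) ∩ (P ∪ Q) = {12,13,15}
12 ∈ (((P △ Q) ∩ (R \ P)) △ (Q ∪ R)) ∩ (P ∪ Q) but 12 ∉ (P ∪ Q) ∩ (((P △ Q) ∩ (R \ P)) △ (Q ∩ R)), so they differ.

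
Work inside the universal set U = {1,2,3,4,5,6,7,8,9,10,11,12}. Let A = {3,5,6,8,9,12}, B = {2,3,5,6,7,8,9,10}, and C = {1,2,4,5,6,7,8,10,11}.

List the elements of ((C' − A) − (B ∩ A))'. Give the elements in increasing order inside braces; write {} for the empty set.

C' = {3,9,12}
C' − A = {}
B ∩ A = {3,5,6,8,9}
(C' − A) − (B ∩ A) = {}
((C' − A) − (B ∩ A))' = {1,2,3,4,5,6,7,8,9,10,11,12}

{1,2,3,4,5,6,7,8,9,10,11,12}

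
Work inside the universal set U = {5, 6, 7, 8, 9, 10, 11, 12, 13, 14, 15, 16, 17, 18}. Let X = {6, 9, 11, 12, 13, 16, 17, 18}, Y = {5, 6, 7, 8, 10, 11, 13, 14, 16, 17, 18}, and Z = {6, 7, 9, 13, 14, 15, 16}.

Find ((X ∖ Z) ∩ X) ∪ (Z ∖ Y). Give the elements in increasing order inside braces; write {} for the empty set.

X ∖ Z = {11, 12, 17, 18}
(X ∖ Z) ∩ X = {11, 12, 17, 18}
Z ∖ Y = {9, 15}
((X ∖ Z) ∩ X) ∪ (Z ∖ Y) = {9, 11, 12, 15, 17, 18}

{9, 11, 12, 15, 17, 18}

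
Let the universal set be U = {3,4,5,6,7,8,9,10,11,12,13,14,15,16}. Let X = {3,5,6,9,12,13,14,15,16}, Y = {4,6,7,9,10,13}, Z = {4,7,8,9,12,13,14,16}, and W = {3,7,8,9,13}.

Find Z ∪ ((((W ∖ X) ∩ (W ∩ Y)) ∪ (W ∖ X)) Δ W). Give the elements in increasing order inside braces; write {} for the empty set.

W ∖ X = {7,8}
W ∩ Y = {7,9,13}
(W ∖ X) ∩ (W ∩ Y) = {7}
((W ∖ X) ∩ (W ∩ Y)) ∪ (W ∖ X) = {7,8}
(((W ∖ X) ∩ (W ∩ Y)) ∪ (W ∖ X)) Δ W = {3,9,13}
Z ∪ ((((W ∖ X) ∩ (W ∩ Y)) ∪ (W ∖ X)) Δ W) = {3,4,7,8,9,12,13,14,16}

{3,4,7,8,9,12,13,14,16}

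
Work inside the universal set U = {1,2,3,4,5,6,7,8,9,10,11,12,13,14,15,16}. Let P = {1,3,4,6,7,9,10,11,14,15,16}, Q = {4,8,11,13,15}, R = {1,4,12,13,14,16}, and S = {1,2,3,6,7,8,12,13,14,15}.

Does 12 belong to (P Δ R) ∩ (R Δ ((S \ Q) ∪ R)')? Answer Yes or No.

Yes

12 ∉ P and 12 ∈ R, so 12 ∈ P Δ R
12 ∈ S and 12 ∉ Q, so 12 ∈ S \ Q
12 ∈ (S \ Q) and 12 ∈ R, so 12 ∈ (S \ Q) ∪ R
12 ∉ ((S \ Q) ∪ R)' since 12 ∈ ((S \ Q) ∪ R)
12 ∈ R and 12 ∉ ((S \ Q) ∪ R)', so 12 ∈ R Δ ((S \ Q) ∪ R)'
12 ∈ (P Δ R) and 12 ∈ (R Δ ((S \ Q) ∪ R)'), so 12 ∈ (P Δ R) ∩ (R Δ ((S \ Q) ∪ R)')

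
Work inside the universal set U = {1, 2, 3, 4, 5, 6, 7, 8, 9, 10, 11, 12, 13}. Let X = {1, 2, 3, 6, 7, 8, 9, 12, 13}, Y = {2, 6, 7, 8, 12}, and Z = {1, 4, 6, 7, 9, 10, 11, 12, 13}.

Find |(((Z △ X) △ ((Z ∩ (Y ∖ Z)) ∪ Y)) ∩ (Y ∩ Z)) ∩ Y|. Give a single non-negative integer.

3

Z △ X = {2, 3, 4, 8, 10, 11}
Y ∖ Z = {2, 8}
Z ∩ (Y ∖ Z) = {}
(Z ∩ (Y ∖ Z)) ∪ Y = {2, 6, 7, 8, 12}
(Z △ X) △ ((Z ∩ (Y ∖ Z)) ∪ Y) = {3, 4, 6, 7, 10, 11, 12}
Y ∩ Z = {6, 7, 12}
((Z △ X) △ ((Z ∩ (Y ∖ Z)) ∪ Y)) ∩ (Y ∩ Z) = {6, 7, 12}
(((Z △ X) △ ((Z ∩ (Y ∖ Z)) ∪ Y)) ∩ (Y ∩ Z)) ∩ Y = {6, 7, 12}
|(((Z △ X) △ ((Z ∩ (Y ∖ Z)) ∪ Y)) ∩ (Y ∩ Z)) ∩ Y| = 3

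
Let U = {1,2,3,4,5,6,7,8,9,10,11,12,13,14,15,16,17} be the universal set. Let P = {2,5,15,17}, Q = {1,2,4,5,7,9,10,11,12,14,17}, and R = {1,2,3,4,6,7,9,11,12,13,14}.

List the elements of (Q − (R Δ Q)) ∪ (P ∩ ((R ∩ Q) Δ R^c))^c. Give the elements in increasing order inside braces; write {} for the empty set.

{1,2,3,4,6,7,8,9,10,11,12,13,14,16}

R Δ Q = {3,5,6,10,13,17}
Q − (R Δ Q) = {1,2,4,7,9,11,12,14}
R ∩ Q = {1,2,4,7,9,11,12,14}
R^c = {5,8,10,15,16,17}
(R ∩ Q) Δ R^c = {1,2,4,5,7,8,9,10,11,12,14,15,16,17}
P ∩ ((R ∩ Q) Δ R^c) = {2,5,15,17}
(P ∩ ((R ∩ Q) Δ R^c))^c = {1,3,4,6,7,8,9,10,11,12,13,14,16}
(Q − (R Δ Q)) ∪ (P ∩ ((R ∩ Q) Δ R^c))^c = {1,2,3,4,6,7,8,9,10,11,12,13,14,16}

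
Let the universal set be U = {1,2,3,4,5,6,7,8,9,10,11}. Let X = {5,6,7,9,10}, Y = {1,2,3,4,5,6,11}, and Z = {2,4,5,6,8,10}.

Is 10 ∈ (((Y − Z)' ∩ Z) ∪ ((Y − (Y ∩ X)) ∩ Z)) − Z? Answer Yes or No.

10 ∉ Y and 10 ∈ Z, so 10 ∉ Y − Z
10 ∈ (Y − Z)' since 10 ∉ (Y − Z)
10 ∈ (Y − Z)' and 10 ∈ Z, so 10 ∈ (Y − Z)' ∩ Z
10 ∉ Y and 10 ∈ X, so 10 ∉ Y ∩ X
10 ∉ Y and 10 ∉ (Y ∩ X), so 10 ∉ Y − (Y ∩ X)
10 ∉ (Y − (Y ∩ X)) and 10 ∈ Z, so 10 ∉ (Y − (Y ∩ X)) ∩ Z
10 ∈ ((Y − Z)' ∩ Z) and 10 ∉ ((Y − (Y ∩ X)) ∩ Z), so 10 ∈ ((Y − Z)' ∩ Z) ∪ ((Y − (Y ∩ X)) ∩ Z)
10 ∈ (((Y − Z)' ∩ Z) ∪ ((Y − (Y ∩ X)) ∩ Z)) and 10 ∈ Z, so 10 ∉ (((Y − Z)' ∩ Z) ∪ ((Y − (Y ∩ X)) ∩ Z)) − Z

No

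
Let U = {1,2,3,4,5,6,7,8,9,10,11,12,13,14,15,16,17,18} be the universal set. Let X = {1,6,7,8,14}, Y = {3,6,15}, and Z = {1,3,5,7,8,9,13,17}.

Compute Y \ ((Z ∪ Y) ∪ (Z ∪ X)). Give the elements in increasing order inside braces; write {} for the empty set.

Z ∪ Y = {1,3,5,6,7,8,9,13,15,17}
Z ∪ X = {1,3,5,6,7,8,9,13,14,17}
(Z ∪ Y) ∪ (Z ∪ X) = {1,3,5,6,7,8,9,13,14,15,17}
Y \ ((Z ∪ Y) ∪ (Z ∪ X)) = {}

{}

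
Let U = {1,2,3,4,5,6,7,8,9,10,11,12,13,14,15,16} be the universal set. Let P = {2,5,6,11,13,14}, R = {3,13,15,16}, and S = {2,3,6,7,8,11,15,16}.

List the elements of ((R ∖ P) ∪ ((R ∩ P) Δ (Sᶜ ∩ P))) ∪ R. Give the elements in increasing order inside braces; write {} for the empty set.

R ∖ P = {3,15,16}
R ∩ P = {13}
Sᶜ = {1,4,5,9,10,12,13,14}
Sᶜ ∩ P = {5,13,14}
(R ∩ P) Δ (Sᶜ ∩ P) = {5,14}
(R ∖ P) ∪ ((R ∩ P) Δ (Sᶜ ∩ P)) = {3,5,14,15,16}
((R ∖ P) ∪ ((R ∩ P) Δ (Sᶜ ∩ P))) ∪ R = {3,5,13,14,15,16}

{3,5,13,14,15,16}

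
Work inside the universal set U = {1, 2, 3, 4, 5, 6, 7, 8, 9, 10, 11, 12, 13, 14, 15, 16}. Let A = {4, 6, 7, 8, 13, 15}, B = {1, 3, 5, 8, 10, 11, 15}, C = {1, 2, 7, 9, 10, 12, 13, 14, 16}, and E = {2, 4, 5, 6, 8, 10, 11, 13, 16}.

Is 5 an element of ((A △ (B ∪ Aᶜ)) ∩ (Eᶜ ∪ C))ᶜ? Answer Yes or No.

5 ∉ A, so 5 ∈ Aᶜ
5 ∈ B and 5 ∈ Aᶜ, so 5 ∈ B ∪ Aᶜ
5 ∉ A and 5 ∈ (B ∪ Aᶜ), so 5 ∈ A △ (B ∪ Aᶜ)
5 ∈ E, so 5 ∉ Eᶜ
5 ∉ Eᶜ and 5 ∉ C, so 5 ∉ Eᶜ ∪ C
5 ∈ (A △ (B ∪ Aᶜ)) and 5 ∉ (Eᶜ ∪ C), so 5 ∉ (A △ (B ∪ Aᶜ)) ∩ (Eᶜ ∪ C)
5 ∈ ((A △ (B ∪ Aᶜ)) ∩ (Eᶜ ∪ C))ᶜ since 5 ∉ ((A △ (B ∪ Aᶜ)) ∩ (Eᶜ ∪ C))

Yes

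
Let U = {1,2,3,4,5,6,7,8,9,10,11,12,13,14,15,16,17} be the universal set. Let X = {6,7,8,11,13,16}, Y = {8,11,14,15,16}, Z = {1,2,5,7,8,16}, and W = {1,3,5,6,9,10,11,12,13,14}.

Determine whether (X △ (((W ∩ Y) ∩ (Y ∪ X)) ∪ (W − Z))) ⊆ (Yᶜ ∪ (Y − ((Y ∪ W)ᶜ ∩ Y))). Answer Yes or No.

Yes

W ∩ Y = {11,14}
Y ∪ X = {6,7,8,11,13,14,15,16}
(W ∩ Y) ∩ (Y ∪ X) = {11,14}
W − Z = {3,6,9,10,11,12,13,14}
((W ∩ Y) ∩ (Y ∪ X)) ∪ (W − Z) = {3,6,9,10,11,12,13,14}
X △ (((W ∩ Y) ∩ (Y ∪ X)) ∪ (W − Z)) = {3,7,8,9,10,12,14,16}
Yᶜ = {1,2,3,4,5,6,7,9,10,12,13,17}
Y ∪ W = {1,3,5,6,8,9,10,11,12,13,14,15,16}
(Y ∪ W)ᶜ = {2,4,7,17}
(Y ∪ W)ᶜ ∩ Y = {}
Y − ((Y ∪ W)ᶜ ∩ Y) = {8,11,14,15,16}
Yᶜ ∪ (Y − ((Y ∪ W)ᶜ ∩ Y)) = {1,2,3,4,5,6,7,8,9,10,11,12,13,14,15,16,17}
Every element of {3,7,8,9,10,12,14,16} is in {1,2,3,4,5,6,7,8,9,10,11,12,13,14,15,16,17}, so X △ (((W ∩ Y) ∩ (Y ∪ X)) ∪ (W − Z)) ⊆ Yᶜ ∪ (Y − ((Y ∪ W)ᶜ ∩ Y)).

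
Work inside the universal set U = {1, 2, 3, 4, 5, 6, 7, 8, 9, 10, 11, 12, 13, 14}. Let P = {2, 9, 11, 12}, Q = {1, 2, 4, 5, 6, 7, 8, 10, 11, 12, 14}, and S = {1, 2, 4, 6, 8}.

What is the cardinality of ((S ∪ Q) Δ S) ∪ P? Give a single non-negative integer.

S ∪ Q = {1, 2, 4, 5, 6, 7, 8, 10, 11, 12, 14}
(S ∪ Q) Δ S = {5, 7, 10, 11, 12, 14}
((S ∪ Q) Δ S) ∪ P = {2, 5, 7, 9, 10, 11, 12, 14}
|((S ∪ Q) Δ S) ∪ P| = 8

8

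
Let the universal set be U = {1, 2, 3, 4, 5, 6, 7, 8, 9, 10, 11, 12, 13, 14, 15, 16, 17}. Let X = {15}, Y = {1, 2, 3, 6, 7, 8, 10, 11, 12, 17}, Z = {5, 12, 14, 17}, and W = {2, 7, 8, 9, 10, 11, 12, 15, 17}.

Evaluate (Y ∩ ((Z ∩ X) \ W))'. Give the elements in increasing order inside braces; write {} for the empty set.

Z ∩ X = {}
(Z ∩ X) \ W = {}
Y ∩ ((Z ∩ X) \ W) = {}
(Y ∩ ((Z ∩ X) \ W))' = {1, 2, 3, 4, 5, 6, 7, 8, 9, 10, 11, 12, 13, 14, 15, 16, 17}

{1, 2, 3, 4, 5, 6, 7, 8, 9, 10, 11, 12, 13, 14, 15, 16, 17}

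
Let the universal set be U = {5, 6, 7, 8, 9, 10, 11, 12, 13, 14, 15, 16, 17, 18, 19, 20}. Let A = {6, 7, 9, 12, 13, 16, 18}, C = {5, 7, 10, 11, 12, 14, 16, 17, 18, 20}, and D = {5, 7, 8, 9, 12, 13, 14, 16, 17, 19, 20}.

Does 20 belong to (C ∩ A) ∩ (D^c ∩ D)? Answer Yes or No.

No

20 ∈ C and 20 ∉ A, so 20 ∉ C ∩ A
20 ∈ D, so 20 ∉ D^c
20 ∉ D^c and 20 ∈ D, so 20 ∉ D^c ∩ D
20 ∉ (C ∩ A) and 20 ∉ (D^c ∩ D), so 20 ∉ (C ∩ A) ∩ (D^c ∩ D)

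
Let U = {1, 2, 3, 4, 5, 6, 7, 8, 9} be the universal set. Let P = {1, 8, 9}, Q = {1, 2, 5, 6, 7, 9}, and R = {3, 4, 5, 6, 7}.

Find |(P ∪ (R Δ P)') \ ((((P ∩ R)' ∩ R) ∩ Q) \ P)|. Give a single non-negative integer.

4

R Δ P = {1, 3, 4, 5, 6, 7, 8, 9}
(R Δ P)' = {2}
P ∪ (R Δ P)' = {1, 2, 8, 9}
P ∩ R = {}
(P ∩ R)' = {1, 2, 3, 4, 5, 6, 7, 8, 9}
(P ∩ R)' ∩ R = {3, 4, 5, 6, 7}
((P ∩ R)' ∩ R) ∩ Q = {5, 6, 7}
(((P ∩ R)' ∩ R) ∩ Q) \ P = {5, 6, 7}
(P ∪ (R Δ P)') \ ((((P ∩ R)' ∩ R) ∩ Q) \ P) = {1, 2, 8, 9}
|(P ∪ (R Δ P)') \ ((((P ∩ R)' ∩ R) ∩ Q) \ P)| = 4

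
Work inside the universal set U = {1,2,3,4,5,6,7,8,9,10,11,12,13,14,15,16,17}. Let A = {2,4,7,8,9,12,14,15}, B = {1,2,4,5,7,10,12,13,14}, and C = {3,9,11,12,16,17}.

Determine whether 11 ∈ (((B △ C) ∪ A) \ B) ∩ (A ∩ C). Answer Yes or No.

11 ∉ B and 11 ∈ C, so 11 ∈ B △ C
11 ∈ (B △ C) and 11 ∉ A, so 11 ∈ (B △ C) ∪ A
11 ∈ ((B △ C) ∪ A) and 11 ∉ B, so 11 ∈ ((B △ C) ∪ A) \ B
11 ∉ A and 11 ∈ C, so 11 ∉ A ∩ C
11 ∈ (((B △ C) ∪ A) \ B) and 11 ∉ (A ∩ C), so 11 ∉ (((B △ C) ∪ A) \ B) ∩ (A ∩ C)

No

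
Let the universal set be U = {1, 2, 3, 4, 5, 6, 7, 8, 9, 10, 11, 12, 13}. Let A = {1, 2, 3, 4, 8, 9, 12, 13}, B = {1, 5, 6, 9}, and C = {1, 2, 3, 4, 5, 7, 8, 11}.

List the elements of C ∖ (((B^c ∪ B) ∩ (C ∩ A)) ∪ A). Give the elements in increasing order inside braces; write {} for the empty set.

B^c = {2, 3, 4, 7, 8, 10, 11, 12, 13}
B^c ∪ B = {1, 2, 3, 4, 5, 6, 7, 8, 9, 10, 11, 12, 13}
C ∩ A = {1, 2, 3, 4, 8}
(B^c ∪ B) ∩ (C ∩ A) = {1, 2, 3, 4, 8}
((B^c ∪ B) ∩ (C ∩ A)) ∪ A = {1, 2, 3, 4, 8, 9, 12, 13}
C ∖ (((B^c ∪ B) ∩ (C ∩ A)) ∪ A) = {5, 7, 11}

{5, 7, 11}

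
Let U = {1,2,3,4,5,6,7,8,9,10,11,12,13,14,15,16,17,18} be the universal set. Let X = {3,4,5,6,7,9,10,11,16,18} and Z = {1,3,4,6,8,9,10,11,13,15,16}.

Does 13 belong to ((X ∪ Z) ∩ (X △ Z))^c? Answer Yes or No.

13 ∉ X and 13 ∈ Z, so 13 ∈ X ∪ Z
13 ∉ X and 13 ∈ Z, so 13 ∈ X △ Z
13 ∈ (X ∪ Z) and 13 ∈ (X △ Z), so 13 ∈ (X ∪ Z) ∩ (X △ Z)
13 ∉ ((X ∪ Z) ∩ (X △ Z))^c since 13 ∈ ((X ∪ Z) ∩ (X △ Z))

No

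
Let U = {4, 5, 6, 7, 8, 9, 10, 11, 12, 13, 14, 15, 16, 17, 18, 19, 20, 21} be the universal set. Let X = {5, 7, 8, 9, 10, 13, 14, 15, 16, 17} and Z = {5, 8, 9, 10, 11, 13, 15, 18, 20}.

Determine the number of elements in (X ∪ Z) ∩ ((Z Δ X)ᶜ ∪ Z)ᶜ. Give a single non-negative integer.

4

X ∪ Z = {5, 7, 8, 9, 10, 11, 13, 14, 15, 16, 17, 18, 20}
Z Δ X = {7, 11, 14, 16, 17, 18, 20}
(Z Δ X)ᶜ = {4, 5, 6, 8, 9, 10, 12, 13, 15, 19, 21}
(Z Δ X)ᶜ ∪ Z = {4, 5, 6, 8, 9, 10, 11, 12, 13, 15, 18, 19, 20, 21}
((Z Δ X)ᶜ ∪ Z)ᶜ = {7, 14, 16, 17}
(X ∪ Z) ∩ ((Z Δ X)ᶜ ∪ Z)ᶜ = {7, 14, 16, 17}
|(X ∪ Z) ∩ ((Z Δ X)ᶜ ∪ Z)ᶜ| = 4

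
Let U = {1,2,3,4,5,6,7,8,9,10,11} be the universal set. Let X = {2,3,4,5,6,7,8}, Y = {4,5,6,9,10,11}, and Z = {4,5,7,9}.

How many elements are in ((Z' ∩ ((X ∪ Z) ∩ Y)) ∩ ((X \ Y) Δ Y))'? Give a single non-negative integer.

10

Z' = {1,2,3,6,8,10,11}
X ∪ Z = {2,3,4,5,6,7,8,9}
(X ∪ Z) ∩ Y = {4,5,6,9}
Z' ∩ ((X ∪ Z) ∩ Y) = {6}
X \ Y = {2,3,7,8}
(X \ Y) Δ Y = {2,3,4,5,6,7,8,9,10,11}
(Z' ∩ ((X ∪ Z) ∩ Y)) ∩ ((X \ Y) Δ Y) = {6}
((Z' ∩ ((X ∪ Z) ∩ Y)) ∩ ((X \ Y) Δ Y))' = {1,2,3,4,5,7,8,9,10,11}
|((Z' ∩ ((X ∪ Z) ∩ Y)) ∩ ((X \ Y) Δ Y))'| = 10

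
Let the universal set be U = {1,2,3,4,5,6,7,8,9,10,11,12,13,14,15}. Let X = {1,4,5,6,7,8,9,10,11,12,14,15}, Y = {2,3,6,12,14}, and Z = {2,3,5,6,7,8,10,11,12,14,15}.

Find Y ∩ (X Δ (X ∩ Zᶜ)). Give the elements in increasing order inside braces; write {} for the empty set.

Zᶜ = {1,4,9,13}
X ∩ Zᶜ = {1,4,9}
X Δ (X ∩ Zᶜ) = {5,6,7,8,10,11,12,14,15}
Y ∩ (X Δ (X ∩ Zᶜ)) = {6,12,14}

{6,12,14}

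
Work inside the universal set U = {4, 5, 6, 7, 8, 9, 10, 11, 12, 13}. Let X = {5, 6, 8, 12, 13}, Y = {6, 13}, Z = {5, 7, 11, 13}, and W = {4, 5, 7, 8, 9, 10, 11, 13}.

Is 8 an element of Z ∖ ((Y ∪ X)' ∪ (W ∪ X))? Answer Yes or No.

8 ∉ Y and 8 ∈ X, so 8 ∈ Y ∪ X
8 ∉ (Y ∪ X)' since 8 ∈ (Y ∪ X)
8 ∈ W and 8 ∈ X, so 8 ∈ W ∪ X
8 ∉ (Y ∪ X)' and 8 ∈ (W ∪ X), so 8 ∈ (Y ∪ X)' ∪ (W ∪ X)
8 ∉ Z and 8 ∈ ((Y ∪ X)' ∪ (W ∪ X)), so 8 ∉ Z ∖ ((Y ∪ X)' ∪ (W ∪ X))

No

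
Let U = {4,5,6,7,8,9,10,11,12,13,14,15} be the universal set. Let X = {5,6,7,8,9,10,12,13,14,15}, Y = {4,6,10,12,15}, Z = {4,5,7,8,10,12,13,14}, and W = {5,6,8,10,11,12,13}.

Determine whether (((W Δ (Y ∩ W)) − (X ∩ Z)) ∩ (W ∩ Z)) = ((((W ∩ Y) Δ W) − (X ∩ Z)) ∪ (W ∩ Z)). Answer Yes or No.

No

Y ∩ W = {6,10,12}
W Δ (Y ∩ W) = {5,8,11,13}
X ∩ Z = {5,7,8,10,12,13,14}
(W Δ (Y ∩ W)) − (X ∩ Z) = {11}
W ∩ Z = {5,8,10,12,13}
((W Δ (Y ∩ W)) − (X ∩ Z)) ∩ (W ∩ Z) = {}
W ∩ Y = {6,10,12}
(W ∩ Y) Δ W = {5,8,11,13}
((W ∩ Y) Δ W) − (X ∩ Z) = {11}
(((W ∩ Y) Δ W) − (X ∩ Z)) ∪ (W ∩ Z) = {5,8,10,11,12,13}
5 ∈ (((W ∩ Y) Δ W) − (X ∩ Z)) ∪ (W ∩ Z) but 5 ∉ ((W Δ (Y ∩ W)) − (X ∩ Z)) ∩ (W ∩ Z), so they differ.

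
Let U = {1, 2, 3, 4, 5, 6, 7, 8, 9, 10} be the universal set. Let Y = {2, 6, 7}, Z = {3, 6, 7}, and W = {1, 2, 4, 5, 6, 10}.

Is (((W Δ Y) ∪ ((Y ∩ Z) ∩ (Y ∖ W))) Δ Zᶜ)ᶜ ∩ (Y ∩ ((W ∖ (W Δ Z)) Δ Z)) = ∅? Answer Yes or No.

W Δ Y = {1, 4, 5, 7, 10}
Y ∩ Z = {6, 7}
Y ∖ W = {7}
(Y ∩ Z) ∩ (Y ∖ W) = {7}
(W Δ Y) ∪ ((Y ∩ Z) ∩ (Y ∖ W)) = {1, 4, 5, 7, 10}
Zᶜ = {1, 2, 4, 5, 8, 9, 10}
((W Δ Y) ∪ ((Y ∩ Z) ∩ (Y ∖ W))) Δ Zᶜ = {2, 7, 8, 9}
(((W Δ Y) ∪ ((Y ∩ Z) ∩ (Y ∖ W))) Δ Zᶜ)ᶜ = {1, 3, 4, 5, 6, 10}
W Δ Z = {1, 2, 3, 4, 5, 7, 10}
W ∖ (W Δ Z) = {6}
(W ∖ (W Δ Z)) Δ Z = {3, 7}
Y ∩ ((W ∖ (W Δ Z)) Δ Z) = {7}
{1, 3, 4, 5, 6, 10} and {7} share no elements.

Yes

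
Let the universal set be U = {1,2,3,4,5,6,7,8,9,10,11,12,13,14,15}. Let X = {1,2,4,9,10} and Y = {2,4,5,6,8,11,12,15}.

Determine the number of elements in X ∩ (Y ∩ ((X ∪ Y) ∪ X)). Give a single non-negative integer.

X ∪ Y = {1,2,4,5,6,8,9,10,11,12,15}
(X ∪ Y) ∪ X = {1,2,4,5,6,8,9,10,11,12,15}
Y ∩ ((X ∪ Y) ∪ X) = {2,4,5,6,8,11,12,15}
X ∩ (Y ∩ ((X ∪ Y) ∪ X)) = {2,4}
|X ∩ (Y ∩ ((X ∪ Y) ∪ X))| = 2

2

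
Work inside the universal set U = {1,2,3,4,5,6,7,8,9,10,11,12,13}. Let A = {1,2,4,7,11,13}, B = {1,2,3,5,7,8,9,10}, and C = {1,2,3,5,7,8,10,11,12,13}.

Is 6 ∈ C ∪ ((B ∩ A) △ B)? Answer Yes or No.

No

6 ∉ B and 6 ∉ A, so 6 ∉ B ∩ A
6 ∉ (B ∩ A) and 6 ∉ B, so 6 ∉ (B ∩ A) △ B
6 ∉ C and 6 ∉ ((B ∩ A) △ B), so 6 ∉ C ∪ ((B ∩ A) △ B)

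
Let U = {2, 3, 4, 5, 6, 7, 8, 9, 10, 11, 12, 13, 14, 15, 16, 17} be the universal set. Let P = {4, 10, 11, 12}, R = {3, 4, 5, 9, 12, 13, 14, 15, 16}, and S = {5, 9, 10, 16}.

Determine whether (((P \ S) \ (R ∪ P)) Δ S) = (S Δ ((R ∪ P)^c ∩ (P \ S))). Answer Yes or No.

P \ S = {4, 11, 12}
R ∪ P = {3, 4, 5, 9, 10, 11, 12, 13, 14, 15, 16}
(P \ S) \ (R ∪ P) = {}
((P \ S) \ (R ∪ P)) Δ S = {5, 9, 10, 16}
(R ∪ P)^c = {2, 6, 7, 8, 17}
(R ∪ P)^c ∩ (P \ S) = {}
S Δ ((R ∪ P)^c ∩ (P \ S)) = {5, 9, 10, 16}
Both equal {5, 9, 10, 16}, so ((P \ S) \ (R ∪ P)) Δ S = S Δ ((R ∪ P)^c ∩ (P \ S)).

Yes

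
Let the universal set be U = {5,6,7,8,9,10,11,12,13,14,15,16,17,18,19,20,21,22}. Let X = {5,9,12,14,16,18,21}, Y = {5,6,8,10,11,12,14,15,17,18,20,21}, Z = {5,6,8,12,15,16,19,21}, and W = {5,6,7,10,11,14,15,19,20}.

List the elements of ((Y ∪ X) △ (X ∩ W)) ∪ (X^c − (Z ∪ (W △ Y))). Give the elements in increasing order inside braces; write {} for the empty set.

{6,8,9,10,11,12,13,15,16,17,18,20,21,22}

Y ∪ X = {5,6,8,9,10,11,12,14,15,16,17,18,20,21}
X ∩ W = {5,14}
(Y ∪ X) △ (X ∩ W) = {6,8,9,10,11,12,15,16,17,18,20,21}
X^c = {6,7,8,10,11,13,15,17,19,20,22}
W △ Y = {7,8,12,17,18,19,21}
Z ∪ (W △ Y) = {5,6,7,8,12,15,16,17,18,19,21}
X^c − (Z ∪ (W △ Y)) = {10,11,13,20,22}
((Y ∪ X) △ (X ∩ W)) ∪ (X^c − (Z ∪ (W △ Y))) = {6,8,9,10,11,12,13,15,16,17,18,20,21,22}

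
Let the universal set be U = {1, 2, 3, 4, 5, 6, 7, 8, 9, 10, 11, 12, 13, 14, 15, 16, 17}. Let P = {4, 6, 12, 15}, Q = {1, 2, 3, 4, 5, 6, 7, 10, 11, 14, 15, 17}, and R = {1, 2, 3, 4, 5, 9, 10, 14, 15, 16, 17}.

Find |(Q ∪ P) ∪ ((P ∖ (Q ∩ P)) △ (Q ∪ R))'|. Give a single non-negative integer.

15

Q ∪ P = {1, 2, 3, 4, 5, 6, 7, 10, 11, 12, 14, 15, 17}
Q ∩ P = {4, 6, 15}
P ∖ (Q ∩ P) = {12}
Q ∪ R = {1, 2, 3, 4, 5, 6, 7, 9, 10, 11, 14, 15, 16, 17}
(P ∖ (Q ∩ P)) △ (Q ∪ R) = {1, 2, 3, 4, 5, 6, 7, 9, 10, 11, 12, 14, 15, 16, 17}
((P ∖ (Q ∩ P)) △ (Q ∪ R))' = {8, 13}
(Q ∪ P) ∪ ((P ∖ (Q ∩ P)) △ (Q ∪ R))' = {1, 2, 3, 4, 5, 6, 7, 8, 10, 11, 12, 13, 14, 15, 17}
|(Q ∪ P) ∪ ((P ∖ (Q ∩ P)) △ (Q ∪ R))'| = 15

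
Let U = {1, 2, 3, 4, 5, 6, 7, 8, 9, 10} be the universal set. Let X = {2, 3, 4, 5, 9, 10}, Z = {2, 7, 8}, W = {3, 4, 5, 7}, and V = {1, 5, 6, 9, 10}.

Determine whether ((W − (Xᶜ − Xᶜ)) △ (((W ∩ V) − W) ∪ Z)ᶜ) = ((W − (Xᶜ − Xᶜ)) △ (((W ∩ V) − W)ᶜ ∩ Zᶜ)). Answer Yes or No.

Xᶜ = {1, 6, 7, 8}
Xᶜ − Xᶜ = {}
W − (Xᶜ − Xᶜ) = {3, 4, 5, 7}
W ∩ V = {5}
(W ∩ V) − W = {}
((W ∩ V) − W) ∪ Z = {2, 7, 8}
(((W ∩ V) − W) ∪ Z)ᶜ = {1, 3, 4, 5, 6, 9, 10}
(W − (Xᶜ − Xᶜ)) △ (((W ∩ V) − W) ∪ Z)ᶜ = {1, 6, 7, 9, 10}
((W ∩ V) − W)ᶜ = {1, 2, 3, 4, 5, 6, 7, 8, 9, 10}
Zᶜ = {1, 3, 4, 5, 6, 9, 10}
((W ∩ V) − W)ᶜ ∩ Zᶜ = {1, 3, 4, 5, 6, 9, 10}
(W − (Xᶜ − Xᶜ)) △ (((W ∩ V) − W)ᶜ ∩ Zᶜ) = {1, 6, 7, 9, 10}
Both equal {1, 6, 7, 9, 10}, so (W − (Xᶜ − Xᶜ)) △ (((W ∩ V) − W) ∪ Z)ᶜ = (W − (Xᶜ − Xᶜ)) △ (((W ∩ V) − W)ᶜ ∩ Zᶜ).

Yes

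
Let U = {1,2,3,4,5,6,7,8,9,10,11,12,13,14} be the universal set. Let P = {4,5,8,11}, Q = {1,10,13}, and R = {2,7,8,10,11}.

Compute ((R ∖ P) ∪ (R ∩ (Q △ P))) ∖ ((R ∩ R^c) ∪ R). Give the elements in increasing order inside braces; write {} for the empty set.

R ∖ P = {2,7,10}
Q △ P = {1,4,5,8,10,11,13}
R ∩ (Q △ P) = {8,10,11}
(R ∖ P) ∪ (R ∩ (Q △ P)) = {2,7,8,10,11}
R^c = {1,3,4,5,6,9,12,13,14}
R ∩ R^c = {}
(R ∩ R^c) ∪ R = {2,7,8,10,11}
((R ∖ P) ∪ (R ∩ (Q △ P))) ∖ ((R ∩ R^c) ∪ R) = {}

{}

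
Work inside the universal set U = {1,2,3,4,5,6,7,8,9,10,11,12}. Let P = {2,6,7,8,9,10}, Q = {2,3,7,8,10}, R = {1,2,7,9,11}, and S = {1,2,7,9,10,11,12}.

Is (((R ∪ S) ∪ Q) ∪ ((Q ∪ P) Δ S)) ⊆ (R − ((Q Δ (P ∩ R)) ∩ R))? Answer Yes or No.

R ∪ S = {1,2,7,9,10,11,12}
(R ∪ S) ∪ Q = {1,2,3,7,8,9,10,11,12}
Q ∪ P = {2,3,6,7,8,9,10}
(Q ∪ P) Δ S = {1,3,6,8,11,12}
((R ∪ S) ∪ Q) ∪ ((Q ∪ P) Δ S) = {1,2,3,6,7,8,9,10,11,12}
P ∩ R = {2,7,9}
Q Δ (P ∩ R) = {3,8,9,10}
(Q Δ (P ∩ R)) ∩ R = {9}
R − ((Q Δ (P ∩ R)) ∩ R) = {1,2,7,11}
3 ∈ ((R ∪ S) ∪ Q) ∪ ((Q ∪ P) Δ S) but 3 ∉ R − ((Q Δ (P ∩ R)) ∩ R), so the inclusion fails.

No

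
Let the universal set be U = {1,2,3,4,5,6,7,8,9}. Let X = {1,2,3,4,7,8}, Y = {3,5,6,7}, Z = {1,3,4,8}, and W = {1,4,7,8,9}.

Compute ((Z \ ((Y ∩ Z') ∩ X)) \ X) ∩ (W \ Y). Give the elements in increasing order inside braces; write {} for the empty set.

{}

Z' = {2,5,6,7,9}
Y ∩ Z' = {5,6,7}
(Y ∩ Z') ∩ X = {7}
Z \ ((Y ∩ Z') ∩ X) = {1,3,4,8}
(Z \ ((Y ∩ Z') ∩ X)) \ X = {}
W \ Y = {1,4,8,9}
((Z \ ((Y ∩ Z') ∩ X)) \ X) ∩ (W \ Y) = {}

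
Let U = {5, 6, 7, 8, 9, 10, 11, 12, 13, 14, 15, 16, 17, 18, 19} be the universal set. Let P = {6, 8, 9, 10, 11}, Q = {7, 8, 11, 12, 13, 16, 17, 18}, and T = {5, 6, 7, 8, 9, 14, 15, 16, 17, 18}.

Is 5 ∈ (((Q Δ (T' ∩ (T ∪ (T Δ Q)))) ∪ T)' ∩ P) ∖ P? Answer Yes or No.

No

5 ∈ T, so 5 ∉ T'
5 ∈ T and 5 ∉ Q, so 5 ∈ T Δ Q
5 ∈ T and 5 ∈ (T Δ Q), so 5 ∈ T ∪ (T Δ Q)
5 ∉ T' and 5 ∈ (T ∪ (T Δ Q)), so 5 ∉ T' ∩ (T ∪ (T Δ Q))
5 ∉ Q and 5 ∉ (T' ∩ (T ∪ (T Δ Q))), so 5 ∉ Q Δ (T' ∩ (T ∪ (T Δ Q)))
5 ∉ (Q Δ (T' ∩ (T ∪ (T Δ Q)))) and 5 ∈ T, so 5 ∈ (Q Δ (T' ∩ (T ∪ (T Δ Q)))) ∪ T
5 ∉ ((Q Δ (T' ∩ (T ∪ (T Δ Q)))) ∪ T)' since 5 ∈ ((Q Δ (T' ∩ (T ∪ (T Δ Q)))) ∪ T)
5 ∉ ((Q Δ (T' ∩ (T ∪ (T Δ Q)))) ∪ T)' and 5 ∉ P, so 5 ∉ ((Q Δ (T' ∩ (T ∪ (T Δ Q)))) ∪ T)' ∩ P
5 ∉ (((Q Δ (T' ∩ (T ∪ (T Δ Q)))) ∪ T)' ∩ P) and 5 ∉ P, so 5 ∉ (((Q Δ (T' ∩ (T ∪ (T Δ Q)))) ∪ T)' ∩ P) ∖ P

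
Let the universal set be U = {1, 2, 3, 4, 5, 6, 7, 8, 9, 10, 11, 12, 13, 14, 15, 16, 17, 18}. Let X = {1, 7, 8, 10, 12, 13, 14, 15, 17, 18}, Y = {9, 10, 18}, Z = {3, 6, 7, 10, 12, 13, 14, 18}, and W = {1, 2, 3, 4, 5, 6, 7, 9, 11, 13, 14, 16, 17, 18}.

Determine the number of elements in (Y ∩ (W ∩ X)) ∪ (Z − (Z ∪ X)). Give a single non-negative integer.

1

W ∩ X = {1, 7, 13, 14, 17, 18}
Y ∩ (W ∩ X) = {18}
Z ∪ X = {1, 3, 6, 7, 8, 10, 12, 13, 14, 15, 17, 18}
Z − (Z ∪ X) = {}
(Y ∩ (W ∩ X)) ∪ (Z − (Z ∪ X)) = {18}
|(Y ∩ (W ∩ X)) ∪ (Z − (Z ∪ X))| = 1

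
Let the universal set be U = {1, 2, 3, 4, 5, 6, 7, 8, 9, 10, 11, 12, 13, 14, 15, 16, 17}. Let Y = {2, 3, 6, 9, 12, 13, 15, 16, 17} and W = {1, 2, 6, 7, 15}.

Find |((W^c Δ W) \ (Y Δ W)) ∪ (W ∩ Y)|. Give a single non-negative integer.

W^c = {3, 4, 5, 8, 9, 10, 11, 12, 13, 14, 16, 17}
W^c Δ W = {1, 2, 3, 4, 5, 6, 7, 8, 9, 10, 11, 12, 13, 14, 15, 16, 17}
Y Δ W = {1, 3, 7, 9, 12, 13, 16, 17}
(W^c Δ W) \ (Y Δ W) = {2, 4, 5, 6, 8, 10, 11, 14, 15}
W ∩ Y = {2, 6, 15}
((W^c Δ W) \ (Y Δ W)) ∪ (W ∩ Y) = {2, 4, 5, 6, 8, 10, 11, 14, 15}
|((W^c Δ W) \ (Y Δ W)) ∪ (W ∩ Y)| = 9

9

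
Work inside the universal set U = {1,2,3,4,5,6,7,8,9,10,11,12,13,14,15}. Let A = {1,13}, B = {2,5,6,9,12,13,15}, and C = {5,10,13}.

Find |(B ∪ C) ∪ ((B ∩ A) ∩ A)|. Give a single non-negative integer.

8

B ∪ C = {2,5,6,9,10,12,13,15}
B ∩ A = {13}
(B ∩ A) ∩ A = {13}
(B ∪ C) ∪ ((B ∩ A) ∩ A) = {2,5,6,9,10,12,13,15}
|(B ∪ C) ∪ ((B ∩ A) ∩ A)| = 8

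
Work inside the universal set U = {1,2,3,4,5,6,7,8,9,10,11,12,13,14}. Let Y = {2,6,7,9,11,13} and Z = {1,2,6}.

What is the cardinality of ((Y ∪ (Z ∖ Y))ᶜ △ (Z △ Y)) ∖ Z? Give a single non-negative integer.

Z ∖ Y = {1}
Y ∪ (Z ∖ Y) = {1,2,6,7,9,11,13}
(Y ∪ (Z ∖ Y))ᶜ = {3,4,5,8,10,12,14}
Z △ Y = {1,7,9,11,13}
(Y ∪ (Z ∖ Y))ᶜ △ (Z △ Y) = {1,3,4,5,7,8,9,10,11,12,13,14}
((Y ∪ (Z ∖ Y))ᶜ △ (Z △ Y)) ∖ Z = {3,4,5,7,8,9,10,11,12,13,14}
|((Y ∪ (Z ∖ Y))ᶜ △ (Z △ Y)) ∖ Z| = 11

11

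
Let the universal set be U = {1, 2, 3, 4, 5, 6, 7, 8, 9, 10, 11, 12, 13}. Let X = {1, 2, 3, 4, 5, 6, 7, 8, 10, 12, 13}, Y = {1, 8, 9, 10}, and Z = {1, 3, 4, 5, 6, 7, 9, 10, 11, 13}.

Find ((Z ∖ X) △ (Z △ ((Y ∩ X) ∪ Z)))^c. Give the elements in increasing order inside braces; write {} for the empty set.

Z ∖ X = {9, 11}
Y ∩ X = {1, 8, 10}
(Y ∩ X) ∪ Z = {1, 3, 4, 5, 6, 7, 8, 9, 10, 11, 13}
Z △ ((Y ∩ X) ∪ Z) = {8}
(Z ∖ X) △ (Z △ ((Y ∩ X) ∪ Z)) = {8, 9, 11}
((Z ∖ X) △ (Z △ ((Y ∩ X) ∪ Z)))^c = {1, 2, 3, 4, 5, 6, 7, 10, 12, 13}

{1, 2, 3, 4, 5, 6, 7, 10, 12, 13}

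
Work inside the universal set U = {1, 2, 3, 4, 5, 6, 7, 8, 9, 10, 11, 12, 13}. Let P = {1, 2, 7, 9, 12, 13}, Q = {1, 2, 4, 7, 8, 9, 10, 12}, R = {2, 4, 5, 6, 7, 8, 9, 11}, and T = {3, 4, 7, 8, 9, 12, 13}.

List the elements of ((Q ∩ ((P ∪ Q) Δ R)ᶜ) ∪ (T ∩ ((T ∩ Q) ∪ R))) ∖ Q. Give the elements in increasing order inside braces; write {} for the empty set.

{}

P ∪ Q = {1, 2, 4, 7, 8, 9, 10, 12, 13}
(P ∪ Q) Δ R = {1, 5, 6, 10, 11, 12, 13}
((P ∪ Q) Δ R)ᶜ = {2, 3, 4, 7, 8, 9}
Q ∩ ((P ∪ Q) Δ R)ᶜ = {2, 4, 7, 8, 9}
T ∩ Q = {4, 7, 8, 9, 12}
(T ∩ Q) ∪ R = {2, 4, 5, 6, 7, 8, 9, 11, 12}
T ∩ ((T ∩ Q) ∪ R) = {4, 7, 8, 9, 12}
(Q ∩ ((P ∪ Q) Δ R)ᶜ) ∪ (T ∩ ((T ∩ Q) ∪ R)) = {2, 4, 7, 8, 9, 12}
((Q ∩ ((P ∪ Q) Δ R)ᶜ) ∪ (T ∩ ((T ∩ Q) ∪ R))) ∖ Q = {}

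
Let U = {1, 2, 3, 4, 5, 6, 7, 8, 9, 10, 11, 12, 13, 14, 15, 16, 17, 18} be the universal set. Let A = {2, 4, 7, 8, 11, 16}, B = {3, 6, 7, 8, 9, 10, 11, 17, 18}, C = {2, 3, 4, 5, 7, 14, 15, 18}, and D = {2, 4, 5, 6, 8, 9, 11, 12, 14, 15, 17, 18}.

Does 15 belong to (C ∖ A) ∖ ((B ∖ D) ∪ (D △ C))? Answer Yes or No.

15 ∈ C and 15 ∉ A, so 15 ∈ C ∖ A
15 ∉ B and 15 ∈ D, so 15 ∉ B ∖ D
15 ∈ D and 15 ∈ C, so 15 ∉ D △ C
15 ∉ (B ∖ D) and 15 ∉ (D △ C), so 15 ∉ (B ∖ D) ∪ (D △ C)
15 ∈ (C ∖ A) and 15 ∉ ((B ∖ D) ∪ (D △ C)), so 15 ∈ (C ∖ A) ∖ ((B ∖ D) ∪ (D △ C))

Yes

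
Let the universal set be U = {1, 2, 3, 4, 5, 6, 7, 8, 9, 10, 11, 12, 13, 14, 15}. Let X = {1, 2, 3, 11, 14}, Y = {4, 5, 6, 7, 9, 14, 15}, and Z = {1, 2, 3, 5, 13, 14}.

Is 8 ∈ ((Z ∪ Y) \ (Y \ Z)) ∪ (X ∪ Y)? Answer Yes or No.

8 ∉ Z and 8 ∉ Y, so 8 ∉ Z ∪ Y
8 ∉ Y and 8 ∉ Z, so 8 ∉ Y \ Z
8 ∉ (Z ∪ Y) and 8 ∉ (Y \ Z), so 8 ∉ (Z ∪ Y) \ (Y \ Z)
8 ∉ X and 8 ∉ Y, so 8 ∉ X ∪ Y
8 ∉ ((Z ∪ Y) \ (Y \ Z)) and 8 ∉ (X ∪ Y), so 8 ∉ ((Z ∪ Y) \ (Y \ Z)) ∪ (X ∪ Y)

No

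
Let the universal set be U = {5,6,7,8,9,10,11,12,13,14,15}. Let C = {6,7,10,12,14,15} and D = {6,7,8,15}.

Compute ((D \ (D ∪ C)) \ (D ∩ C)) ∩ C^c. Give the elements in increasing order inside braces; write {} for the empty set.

{}

D ∪ C = {6,7,8,10,12,14,15}
D \ (D ∪ C) = {}
D ∩ C = {6,7,15}
(D \ (D ∪ C)) \ (D ∩ C) = {}
C^c = {5,8,9,11,13}
((D \ (D ∪ C)) \ (D ∩ C)) ∩ C^c = {}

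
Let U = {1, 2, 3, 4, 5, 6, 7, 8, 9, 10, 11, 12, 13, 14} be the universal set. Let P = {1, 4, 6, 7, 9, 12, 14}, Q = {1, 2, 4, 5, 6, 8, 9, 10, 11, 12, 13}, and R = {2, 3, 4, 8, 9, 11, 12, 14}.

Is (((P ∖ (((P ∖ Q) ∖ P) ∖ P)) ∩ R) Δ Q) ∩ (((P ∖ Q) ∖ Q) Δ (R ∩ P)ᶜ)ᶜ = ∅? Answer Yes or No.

Yes

P ∖ Q = {7, 14}
(P ∖ Q) ∖ P = {}
((P ∖ Q) ∖ P) ∖ P = {}
P ∖ (((P ∖ Q) ∖ P) ∖ P) = {1, 4, 6, 7, 9, 12, 14}
(P ∖ (((P ∖ Q) ∖ P) ∖ P)) ∩ R = {4, 9, 12, 14}
((P ∖ (((P ∖ Q) ∖ P) ∖ P)) ∩ R) Δ Q = {1, 2, 5, 6, 8, 10, 11, 13, 14}
(P ∖ Q) ∖ Q = {7, 14}
R ∩ P = {4, 9, 12, 14}
(R ∩ P)ᶜ = {1, 2, 3, 5, 6, 7, 8, 10, 11, 13}
((P ∖ Q) ∖ Q) Δ (R ∩ P)ᶜ = {1, 2, 3, 5, 6, 8, 10, 11, 13, 14}
(((P ∖ Q) ∖ Q) Δ (R ∩ P)ᶜ)ᶜ = {4, 7, 9, 12}
{1, 2, 5, 6, 8, 10, 11, 13, 14} and {4, 7, 9, 12} share no elements.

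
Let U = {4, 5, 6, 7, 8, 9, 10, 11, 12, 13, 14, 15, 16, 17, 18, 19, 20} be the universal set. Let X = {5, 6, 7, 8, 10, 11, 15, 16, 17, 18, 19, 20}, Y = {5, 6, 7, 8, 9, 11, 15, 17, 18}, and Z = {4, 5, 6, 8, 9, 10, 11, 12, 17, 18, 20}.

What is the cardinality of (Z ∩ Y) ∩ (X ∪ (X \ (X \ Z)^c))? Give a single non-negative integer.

Z ∩ Y = {5, 6, 8, 9, 11, 17, 18}
X \ Z = {7, 15, 16, 19}
(X \ Z)^c = {4, 5, 6, 8, 9, 10, 11, 12, 13, 14, 17, 18, 20}
X \ (X \ Z)^c = {7, 15, 16, 19}
X ∪ (X \ (X \ Z)^c) = {5, 6, 7, 8, 10, 11, 15, 16, 17, 18, 19, 20}
(Z ∩ Y) ∩ (X ∪ (X \ (X \ Z)^c)) = {5, 6, 8, 11, 17, 18}
|(Z ∩ Y) ∩ (X ∪ (X \ (X \ Z)^c))| = 6

6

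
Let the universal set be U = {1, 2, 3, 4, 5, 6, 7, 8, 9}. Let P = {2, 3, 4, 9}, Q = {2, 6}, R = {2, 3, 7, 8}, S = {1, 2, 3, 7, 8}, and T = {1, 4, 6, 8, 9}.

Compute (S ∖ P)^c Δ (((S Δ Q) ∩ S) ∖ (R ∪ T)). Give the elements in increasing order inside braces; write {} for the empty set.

S ∖ P = {1, 7, 8}
(S ∖ P)^c = {2, 3, 4, 5, 6, 9}
S Δ Q = {1, 3, 6, 7, 8}
(S Δ Q) ∩ S = {1, 3, 7, 8}
R ∪ T = {1, 2, 3, 4, 6, 7, 8, 9}
((S Δ Q) ∩ S) ∖ (R ∪ T) = {}
(S ∖ P)^c Δ (((S Δ Q) ∩ S) ∖ (R ∪ T)) = {2, 3, 4, 5, 6, 9}

{2, 3, 4, 5, 6, 9}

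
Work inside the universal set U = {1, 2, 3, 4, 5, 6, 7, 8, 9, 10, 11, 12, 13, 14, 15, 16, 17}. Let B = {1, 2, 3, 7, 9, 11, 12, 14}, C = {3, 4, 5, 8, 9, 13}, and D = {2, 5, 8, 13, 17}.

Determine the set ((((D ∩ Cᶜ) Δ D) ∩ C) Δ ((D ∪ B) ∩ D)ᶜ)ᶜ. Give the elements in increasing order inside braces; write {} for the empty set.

Cᶜ = {1, 2, 6, 7, 10, 11, 12, 14, 15, 16, 17}
D ∩ Cᶜ = {2, 17}
(D ∩ Cᶜ) Δ D = {5, 8, 13}
((D ∩ Cᶜ) Δ D) ∩ C = {5, 8, 13}
D ∪ B = {1, 2, 3, 5, 7, 8, 9, 11, 12, 13, 14, 17}
(D ∪ B) ∩ D = {2, 5, 8, 13, 17}
((D ∪ B) ∩ D)ᶜ = {1, 3, 4, 6, 7, 9, 10, 11, 12, 14, 15, 16}
(((D ∩ Cᶜ) Δ D) ∩ C) Δ ((D ∪ B) ∩ D)ᶜ = {1, 3, 4, 5, 6, 7, 8, 9, 10, 11, 12, 13, 14, 15, 16}
((((D ∩ Cᶜ) Δ D) ∩ C) Δ ((D ∪ B) ∩ D)ᶜ)ᶜ = {2, 17}

{2, 17}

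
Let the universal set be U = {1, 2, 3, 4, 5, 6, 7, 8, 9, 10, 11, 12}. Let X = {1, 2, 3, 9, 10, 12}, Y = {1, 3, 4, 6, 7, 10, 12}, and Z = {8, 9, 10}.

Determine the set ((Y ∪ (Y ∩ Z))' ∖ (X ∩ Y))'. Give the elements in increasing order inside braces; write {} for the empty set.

Y ∩ Z = {10}
Y ∪ (Y ∩ Z) = {1, 3, 4, 6, 7, 10, 12}
(Y ∪ (Y ∩ Z))' = {2, 5, 8, 9, 11}
X ∩ Y = {1, 3, 10, 12}
(Y ∪ (Y ∩ Z))' ∖ (X ∩ Y) = {2, 5, 8, 9, 11}
((Y ∪ (Y ∩ Z))' ∖ (X ∩ Y))' = {1, 3, 4, 6, 7, 10, 12}

{1, 3, 4, 6, 7, 10, 12}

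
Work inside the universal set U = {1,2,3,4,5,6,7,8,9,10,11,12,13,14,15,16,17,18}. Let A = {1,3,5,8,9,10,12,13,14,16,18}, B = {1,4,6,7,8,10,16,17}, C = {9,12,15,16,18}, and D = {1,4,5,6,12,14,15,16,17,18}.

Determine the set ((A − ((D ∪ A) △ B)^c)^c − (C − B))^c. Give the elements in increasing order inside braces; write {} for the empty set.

{3,5,9,12,13,14,15,18}

D ∪ A = {1,3,4,5,6,8,9,10,12,13,14,15,16,17,18}
(D ∪ A) △ B = {3,5,7,9,12,13,14,15,18}
((D ∪ A) △ B)^c = {1,2,4,6,8,10,11,16,17}
A − ((D ∪ A) △ B)^c = {3,5,9,12,13,14,18}
(A − ((D ∪ A) △ B)^c)^c = {1,2,4,6,7,8,10,11,15,16,17}
C − B = {9,12,15,18}
(A − ((D ∪ A) △ B)^c)^c − (C − B) = {1,2,4,6,7,8,10,11,16,17}
((A − ((D ∪ A) △ B)^c)^c − (C − B))^c = {3,5,9,12,13,14,15,18}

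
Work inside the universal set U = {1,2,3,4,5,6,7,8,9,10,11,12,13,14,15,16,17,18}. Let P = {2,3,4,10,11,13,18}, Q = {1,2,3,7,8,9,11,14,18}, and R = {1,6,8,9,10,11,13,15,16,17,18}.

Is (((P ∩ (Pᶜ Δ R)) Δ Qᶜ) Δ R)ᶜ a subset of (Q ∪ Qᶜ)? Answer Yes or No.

Pᶜ = {1,5,6,7,8,9,12,14,15,16,17}
Pᶜ Δ R = {5,7,10,11,12,13,14,18}
P ∩ (Pᶜ Δ R) = {10,11,13,18}
Qᶜ = {4,5,6,10,12,13,15,16,17}
(P ∩ (Pᶜ Δ R)) Δ Qᶜ = {4,5,6,11,12,15,16,17,18}
((P ∩ (Pᶜ Δ R)) Δ Qᶜ) Δ R = {1,4,5,8,9,10,12,13}
(((P ∩ (Pᶜ Δ R)) Δ Qᶜ) Δ R)ᶜ = {2,3,6,7,11,14,15,16,17,18}
Q ∪ Qᶜ = {1,2,3,4,5,6,7,8,9,10,11,12,13,14,15,16,17,18}
Every element of {2,3,6,7,11,14,15,16,17,18} is in {1,2,3,4,5,6,7,8,9,10,11,12,13,14,15,16,17,18}, so (((P ∩ (Pᶜ Δ R)) Δ Qᶜ) Δ R)ᶜ ⊆ Q ∪ Qᶜ.

Yes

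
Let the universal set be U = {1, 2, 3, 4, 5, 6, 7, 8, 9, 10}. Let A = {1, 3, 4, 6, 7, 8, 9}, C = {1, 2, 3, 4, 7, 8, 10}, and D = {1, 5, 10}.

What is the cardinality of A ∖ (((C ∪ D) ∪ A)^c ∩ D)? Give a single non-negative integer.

7

C ∪ D = {1, 2, 3, 4, 5, 7, 8, 10}
(C ∪ D) ∪ A = {1, 2, 3, 4, 5, 6, 7, 8, 9, 10}
((C ∪ D) ∪ A)^c = {}
((C ∪ D) ∪ A)^c ∩ D = {}
A ∖ (((C ∪ D) ∪ A)^c ∩ D) = {1, 3, 4, 6, 7, 8, 9}
|A ∖ (((C ∪ D) ∪ A)^c ∩ D)| = 7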